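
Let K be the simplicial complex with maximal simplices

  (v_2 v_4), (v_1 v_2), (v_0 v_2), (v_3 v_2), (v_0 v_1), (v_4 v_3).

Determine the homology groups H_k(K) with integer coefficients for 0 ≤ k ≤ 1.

Take the total order v_0 < v_1 < v_2 < v_3 < v_4 on the vertex set. Then K (dimension 1) consists of the simplices:

  0-simplices (5): [v_0], [v_1], [v_2], [v_3], [v_4]
  1-simplices (6): [v_0,v_1], [v_0,v_2], [v_1,v_2], [v_2,v_3], [v_2,v_4], [v_3,v_4]

giving chain groups C_0 ≅ Z^5, C_1 ≅ Z^6.

∂_1: C_1 → C_0 maps an edge to its endpoints' difference, ∂[p,q] = q − p. For instance
  ∂[v_2,v_4] = [v_4] − [v_2].
The 5×6 boundary matrix has rank 4 and Smith normal form diag(1,1,1,1).

Reading off H_k = ker ∂_k / im ∂_{k+1}:

  H_0: rank C_0 − rank ∂_1 = 5 − 4 = 1, and the invariant factors of ∂_1 are all 1, so H_0 ≅ Z.
  H_1: rank ker ∂_1 − rank ∂_2 = (6 − 4) − 0 = 2, and there is no ∂_2, so H_1 ≅ Z^2.

H_0 ≅ Z,  H_1 ≅ Z^2.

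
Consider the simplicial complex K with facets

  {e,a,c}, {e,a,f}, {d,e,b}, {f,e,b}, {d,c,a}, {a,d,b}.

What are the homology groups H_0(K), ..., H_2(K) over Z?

H_0 ≅ Z,  H_1 ≅ Z,  H_2 = 0.

K has 6 vertices, 12 edges, 6 triangles.
rank ∂_0 = 0, rank ∂_1 = 5 ⇒ b_0 = 6 − 0 − 5 = 1; all invariant factors of ∂_1 are 1 so no torsion. So H_0 ≅ Z.
rank ∂_1 = 5, rank ∂_2 = 6 ⇒ b_1 = 12 − 5 − 6 = 1; all invariant factors of ∂_2 are 1 so no torsion. So H_1 ≅ Z.
rank ∂_2 = 6, rank ∂_3 = 0 ⇒ b_2 = 6 − 6 − 0 = 0. So H_2 ≅ 0.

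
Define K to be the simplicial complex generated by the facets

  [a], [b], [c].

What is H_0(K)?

H_0 ≅ Z^3.

Take the total order a < b < c on the vertex set. Then K (dimension 0) consists of the simplices:

  0-simplices (3): a, b, c

so the chain groups are C_0 ≅ Z^3.

Reading off H_k = ker ∂_k / im ∂_{k+1}:

  H_0: rank C_0 − rank ∂_1 = 3 − 0 = 3, and there is no ∂_1, so H_0 = Z^3.

(K is a triangulation of a set of 3 points.)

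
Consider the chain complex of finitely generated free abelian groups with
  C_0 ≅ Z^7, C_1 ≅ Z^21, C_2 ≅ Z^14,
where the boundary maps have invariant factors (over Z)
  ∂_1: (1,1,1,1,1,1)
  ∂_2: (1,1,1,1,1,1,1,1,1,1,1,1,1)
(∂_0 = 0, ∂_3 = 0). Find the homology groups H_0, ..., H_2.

H_0 = Z,  H_1 = Z^2,  H_2 = Z.

H_0: b_0 = 7 − 0 − 6 = 1; torsion from ∂_1 factors > 1: none. So H_0 = Z.
H_1: b_1 = 21 − 6 − 13 = 2; torsion from ∂_2 factors > 1: none. So H_1 = Z^2.
H_2: b_2 = 14 − 13 − 0 = 1; torsion from ∂_3 factors > 1: none. So H_2 = Z.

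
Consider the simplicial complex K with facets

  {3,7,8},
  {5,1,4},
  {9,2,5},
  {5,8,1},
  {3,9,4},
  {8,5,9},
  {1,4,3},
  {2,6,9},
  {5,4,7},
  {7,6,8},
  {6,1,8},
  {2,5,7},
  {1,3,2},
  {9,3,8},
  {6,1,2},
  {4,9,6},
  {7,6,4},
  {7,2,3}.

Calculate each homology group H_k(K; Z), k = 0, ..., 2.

H_0 = Z,  H_1 = Z^2,  H_2 = Z.

Fix the vertex order 1 < 2 < 3 < 4 < 5 < 6 < 7 < 8 < 9 and write every simplex with vertices in increasing order. Then dim K = 2 and the simplices of K are:

  0-simplices (9): [1], [2], [3], [4], [5], [6], [7], [8], [9]
  1-simplices (27): (27 of them)
  2-simplices (18): [1,2,3], [1,2,6], [1,3,4], [1,4,5], [1,5,8], [1,6,8], [2,3,7], [2,5,7], [2,5,9], [2,6,9], [3,4,9], [3,7,8], [3,8,9], [4,5,7], [4,6,7], [4,6,9], [5,8,9], [6,7,8]

Hence C_0 ≅ Z^9, C_1 ≅ Z^27, C_2 ≅ Z^18.

The boundary map ∂_1: C_1 → C_0 maps an edge to its endpoints' difference, ∂[p,q] = q − p.
The 9×27 boundary matrix has rank 8 and Smith normal form diag(1,1,1,1,1,1,1,1).

The boundary map ∂_2: C_2 → C_1 acts by ∂[p,q,r] = [q,r] − [p,r] + [p,q]. For instance
  ∂[4,6,9] = [6,9] − [4,9] + [4,6],
  ∂[1,4,5] = [4,5] − [1,5] + [1,4].
As a 27×18 matrix over Z this has rank 17, with invariant factors (1,1,1,1,1,1,1,1,1,1,1,1,1,1,1,1,1).

Computing H_k = (kernel of ∂_k) / (image of ∂_{k+1}):

  H_0: rank C_0 − rank ∂_1 = 9 − 8 = 1, and the invariant factors of ∂_1 are all 1, so H_0 = Z.
  H_1: rank ker ∂_1 − rank ∂_2 = (27 − 8) − 17 = 2, and the invariant factors of ∂_2 are all 1, so H_1 = Z^2.
  H_2: rank ker ∂_2 − rank ∂_3 = (18 − 17) − 0 = 1, and there is no ∂_3, so H_2 = Z.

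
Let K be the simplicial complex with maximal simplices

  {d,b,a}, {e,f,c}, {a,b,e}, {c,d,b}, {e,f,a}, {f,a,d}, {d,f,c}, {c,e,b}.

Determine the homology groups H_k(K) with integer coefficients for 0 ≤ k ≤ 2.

Take the total order a < b < c < d < e < f on the vertex set. Then K (dimension 2) consists of the simplices:

  0-simplices (6): a, b, c, d, e, f
  1-simplices (12): ab, ad, ae, af, bc, bd, be, cd, ce, cf, df, ef
  2-simplices (8): abd, abe, adf, aef, bcd, bce, cdf, cef

Hence C_0 ≅ Z^6, C_1 ≅ Z^12, C_2 ≅ Z^8.

The boundary map ∂_1: C_1 → C_0 maps an edge to its endpoints' difference, ∂[p,q] = q − p. For instance
  ∂ab = b − a.
This gives a 6×12 integer matrix of rank 5; reducing to Smith normal form yields diagonal entries (1,1,1,1,1).

Boundary ∂_2: C_2 → C_1 sends each 2-simplex [p,q,r] to [q,r] − [p,r] + [p,q]. For instance
  ∂aef = ef − af + ae,
  ∂abe = be − ae + ab.
As a 12×8 matrix over Z this has rank 7, with invariant factors (1,1,1,1,1,1,1).

From H_k ≅ ker(∂_k) / im(∂_{k+1}) we obtain:

  H_0: rank C_0 − rank ∂_1 = 6 − 5 = 1, and the invariant factors of ∂_1 are all 1, so H_0 = Z.
  H_1: rank ker ∂_1 − rank ∂_2 = (12 − 5) − 7 = 0, and the invariant factors of ∂_2 are all 1, so H_1 = 0.
  H_2: rank ker ∂_2 − rank ∂_3 = (8 − 7) − 0 = 1, and there is no ∂_3, so H_2 = Z.

H_0 = Z,  H_1 = 0,  H_2 = Z.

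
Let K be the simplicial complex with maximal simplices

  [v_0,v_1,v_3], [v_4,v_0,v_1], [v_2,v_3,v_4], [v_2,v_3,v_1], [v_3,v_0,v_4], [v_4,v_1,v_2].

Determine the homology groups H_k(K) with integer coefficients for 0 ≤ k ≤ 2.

We work with the vertex ordering v_0 < v_1 < v_2 < v_3 < v_4. The simplices of K, each written with vertices in increasing order, are:

  0-simplices (5): [v_0], [v_1], [v_2], [v_3], [v_4]
  1-simplices (9): [v_0,v_1], [v_0,v_3], [v_0,v_4], [v_1,v_2], [v_1,v_3], [v_1,v_4], [v_2,v_3], [v_2,v_4], [v_3,v_4]
  2-simplices (6): [v_0,v_1,v_3], [v_0,v_1,v_4], [v_0,v_3,v_4], [v_1,v_2,v_3], [v_1,v_2,v_4], [v_2,v_3,v_4]

so the chain groups are C_0 ≅ Z^5, C_1 ≅ Z^9, C_2 ≅ Z^6.

Boundary ∂_1: C_1 → C_0 maps an edge to its endpoints' difference, ∂[p,q] = q − p. For instance
  ∂[v_1,v_4] = [v_4] − [v_1].
The 5×9 boundary matrix has rank 4 and Smith normal form diag(1,1,1,1).

Boundary ∂_2: C_2 → C_1 acts by ∂[p,q,r] = [q,r] − [p,r] + [p,q]. For instance
  ∂[v_0,v_1,v_4] = [v_1,v_4] − [v_0,v_4] + [v_0,v_1],
  ∂[v_1,v_2,v_3] = [v_2,v_3] − [v_1,v_3] + [v_1,v_2].
As a 9×6 matrix over Z this has rank 5, with invariant factors (1,1,1,1,1).

Reading off H_k = ker ∂_k / im ∂_{k+1}:

  H_0: rank C_0 − rank ∂_1 = 5 − 4 = 1, and the invariant factors of ∂_1 are all 1, so H_0 = Z.
  H_1: rank ker ∂_1 − rank ∂_2 = (9 − 4) − 5 = 0, and the invariant factors of ∂_2 are all 1, so H_1 = 0.
  H_2: rank ker ∂_2 − rank ∂_3 = (6 − 5) − 0 = 1, and there is no ∂_3, so H_2 = Z.

H_0 ≅ Z,  H_1 = 0,  H_2 ≅ Z.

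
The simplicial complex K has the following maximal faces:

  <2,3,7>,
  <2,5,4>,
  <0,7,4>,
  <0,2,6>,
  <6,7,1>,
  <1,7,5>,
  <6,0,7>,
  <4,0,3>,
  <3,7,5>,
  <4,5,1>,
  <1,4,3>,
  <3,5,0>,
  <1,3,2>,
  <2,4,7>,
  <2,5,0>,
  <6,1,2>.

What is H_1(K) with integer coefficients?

Order the vertices as 0 < 1 < 2 < 3 < 4 < 5 < 6 < 7. Listing each simplex with vertices in this order, K has dimension 2 with simplices:

  0-simplices (8): [0], [1], [2], [3], [4], [5], [6], [7]
  1-simplices (24): (24 of them)
  2-simplices (16): [0,2,5], [0,2,6], [0,3,4], [0,3,5], [0,4,7], [0,6,7], [1,2,3], [1,2,6], [1,3,4], [1,4,5], [1,5,7], [1,6,7], [2,3,7], [2,4,5], [2,4,7], [3,5,7]

giving chain groups C_0 ≅ Z^8, C_1 ≅ Z^24, C_2 ≅ Z^16.

Boundary ∂_1: C_1 → C_0 sends each edge [p,q] (with p < q) to q − p. For instance
  ∂[1,5] = [5] − [1].
The 8×24 boundary matrix has rank 7 and Smith normal form diag(1,1,1,1,1,1,1).

∂_2: C_2 → C_1 maps a triangle to the signed sum of its edges. For instance
  ∂[1,4,5] = [4,5] − [1,5] + [1,4],
  ∂[1,3,4] = [3,4] − [1,4] + [1,3].
This gives a 24×16 integer matrix of rank 15; reducing to Smith normal form yields diagonal entries (1,1,1,1,1,1,1,1,1,1,1,1,1,1,1).

From H_k ≅ ker(∂_k) / im(∂_{k+1}) we obtain:

  H_1: rank ker ∂_1 − rank ∂_2 = (24 − 7) − 15 = 2, and the invariant factors of ∂_2 are all 1, so H_1 = Z^2.

H_1 = Z^2.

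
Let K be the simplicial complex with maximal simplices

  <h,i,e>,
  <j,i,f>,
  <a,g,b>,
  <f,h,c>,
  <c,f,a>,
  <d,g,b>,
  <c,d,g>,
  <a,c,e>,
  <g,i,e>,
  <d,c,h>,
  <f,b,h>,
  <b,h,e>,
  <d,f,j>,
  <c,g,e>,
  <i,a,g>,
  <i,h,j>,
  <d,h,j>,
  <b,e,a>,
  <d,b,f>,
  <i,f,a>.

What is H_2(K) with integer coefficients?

H_2 = 0.

Fix the vertex order a < b < c < d < e < f < g < h < i < j and write every simplex with vertices in increasing order. Then dim K = 2 and the simplices of K are:

  0-simplices (10): a, b, c, d, e, f, g, h, i, j
  1-simplices (30): ab, ac, ae, af, ag, ai, bd, be, bf, bg, bh, cd, ce, cf, cg, ch, df, dg, dh, dj, eg, eh, ei, fh, fi, fj, gi, hi, hj, ij
  2-simplices (20): abe, abg, ace, acf, afi, agi, bdf, bdg, beh, bfh, cdg, cdh, ceg, cfh, dfj, dhj, egi, ehi, fij, hij

giving chain groups C_0 ≅ Z^10, C_1 ≅ Z^30, C_2 ≅ Z^20.

The boundary map ∂_1: C_1 → C_0 is given by ∂[p,q] = [q] − [p].
This gives a 10×30 integer matrix of rank 9; reducing to Smith normal form yields diagonal entries (1,1,1,1,1,1,1,1,1).

Boundary ∂_2: C_2 → C_1 sends each 2-simplex [p,q,r] to [q,r] − [p,r] + [p,q]. For instance
  ∂ace = ce − ae + ac,
  ∂fij = ij − fj + fi.
This gives a 30×20 integer matrix of rank 20; reducing to Smith normal form yields diagonal entries (1,1,1,1,1,1,1,1,1,1,1,1,1,1,1,1,1,1,1,2).

Reading off H_k = ker ∂_k / im ∂_{k+1}:

  H_2: rank ker ∂_2 − rank ∂_3 = (20 − 20) − 0 = 0, and there is no ∂_3, so H_2 = 0.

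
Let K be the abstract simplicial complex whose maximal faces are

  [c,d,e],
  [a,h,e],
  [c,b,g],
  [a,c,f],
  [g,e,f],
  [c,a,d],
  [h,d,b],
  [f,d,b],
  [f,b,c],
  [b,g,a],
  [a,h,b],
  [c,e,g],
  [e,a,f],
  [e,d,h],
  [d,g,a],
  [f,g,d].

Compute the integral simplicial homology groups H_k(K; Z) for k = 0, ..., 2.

H_0 = Z,  H_1 = Z^2,  H_2 = Z.

We work with the vertex ordering a < b < c < d < e < f < g < h. The simplices of K, each written with vertices in increasing order, are:

  0-simplices (8): a, b, c, d, e, f, g, h
  1-simplices (24): ab, ac, ad, ae, af, ag, ah, bc, bd, bf, bg, bh, cd, ce, cf, cg, de, df, dg, dh, ef, eg, eh, fg
  2-simplices (16): abg, abh, acd, acf, adg, aef, aeh, bcf, bcg, bdf, bdh, cde, ceg, deh, dfg, efg

giving chain groups C_0 ≅ Z^8, C_1 ≅ Z^24, C_2 ≅ Z^16.

The boundary map ∂_1: C_1 → C_0 maps an edge to its endpoints' difference, ∂[p,q] = q − p. For instance
  ∂bf = f − b.
As a 8×24 matrix over Z this has rank 7, with invariant factors (1,1,1,1,1,1,1).

∂_2: C_2 → C_1 sends each 2-simplex [p,q,r] to [q,r] − [p,r] + [p,q]. For instance
  ∂abh = bh − ah + ab,
  ∂deh = eh − dh + de.
The resulting 24×16 matrix has rank 15, and its Smith normal form has invariant factors (1,1,1,1,1,1,1,1,1,1,1,1,1,1,1).

Computing H_k = (kernel of ∂_k) / (image of ∂_{k+1}):

  H_0: rank C_0 − rank ∂_1 = 8 − 7 = 1, and the invariant factors of ∂_1 are all 1, so H_0 = Z.
  H_1: rank ker ∂_1 − rank ∂_2 = (24 − 7) − 15 = 2, and the invariant factors of ∂_2 are all 1, so H_1 = Z^2.
  H_2: rank ker ∂_2 − rank ∂_3 = (16 − 15) − 0 = 1, and there is no ∂_3, so H_2 = Z.

As a check, the Euler characteristic is 8 − 24 + 16 = 0, which agrees with 1 − 2 + 1 = 0.
(K is a triangulation of the torus T^2.)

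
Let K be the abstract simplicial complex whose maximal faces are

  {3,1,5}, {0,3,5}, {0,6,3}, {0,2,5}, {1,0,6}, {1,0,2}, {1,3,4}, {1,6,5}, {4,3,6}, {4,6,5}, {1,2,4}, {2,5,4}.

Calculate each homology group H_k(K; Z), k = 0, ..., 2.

H_0 = Z,  H_1 = Z_2,  H_2 = 0.

Order the vertices as 0 < 1 < 2 < 3 < 4 < 5 < 6. Listing each simplex with vertices in this order, K has dimension 2 with simplices:

  0-simplices (7): [0], [1], [2], [3], [4], [5], [6]
  1-simplices (18): [0,1], [0,2], [0,3], [0,5], [0,6], [1,2], [1,3], [1,4], [1,5], [1,6], [2,4], [2,5], [3,4], [3,5], [3,6], [4,5], [4,6], [5,6]
  2-simplices (12): [0,1,2], [0,1,6], [0,2,5], [0,3,5], [0,3,6], [1,2,4], [1,3,4], [1,3,5], [1,5,6], [2,4,5], [3,4,6], [4,5,6]

giving chain groups C_0 ≅ Z^7, C_1 ≅ Z^18, C_2 ≅ Z^12.

∂_1: C_1 → C_0 sends each edge [p,q] (with p < q) to q − p.
As a 7×18 matrix over Z this has rank 6, with invariant factors (1,1,1,1,1,1).

The boundary map ∂_2: C_2 → C_1 maps a triangle to the signed sum of its edges. For instance
  ∂[3,4,6] = [4,6] − [3,6] + [3,4],
  ∂[0,3,6] = [3,6] − [0,6] + [0,3].
This gives a 18×12 integer matrix of rank 12; reducing to Smith normal form yields diagonal entries (1,1,1,1,1,1,1,1,1,1,1,2).

Reading off H_k = ker ∂_k / im ∂_{k+1}:

  H_0: rank C_0 − rank ∂_1 = 7 − 6 = 1, and the invariant factors of ∂_1 are all 1, so H_0 = Z.
  H_1: rank ker ∂_1 − rank ∂_2 = (18 − 6) − 12 = 0, and ∂_2 has invariant factor 2 > 1, so H_1 = Z_2.
  H_2: rank ker ∂_2 − rank ∂_3 = (12 − 12) − 0 = 0, and there is no ∂_3, so H_2 = 0.

As a check, the Euler characteristic is 7 − 18 + 12 = 1, which agrees with 1 − 0 + 0 = 1.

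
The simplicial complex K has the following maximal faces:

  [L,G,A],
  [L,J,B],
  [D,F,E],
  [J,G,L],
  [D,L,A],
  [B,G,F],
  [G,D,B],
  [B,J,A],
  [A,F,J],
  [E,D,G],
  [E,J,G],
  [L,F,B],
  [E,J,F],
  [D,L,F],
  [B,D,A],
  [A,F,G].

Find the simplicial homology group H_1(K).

Fix the vertex order A < B < D < E < F < G < J < L and write every simplex with vertices in increasing order. Then dim K = 2 and the simplices of K are:

  0-simplices (8): A, B, D, E, F, G, J, L
  1-simplices (24): AB, AD, AF, AG, AJ, AL, BD, BF, BG, BJ, BL, DE, DF, DG, DL, EF, EG, EJ, FG, FJ, FL, GJ, GL, JL
  2-simplices (16): ABD, ABJ, ADL, AFG, AFJ, AGL, BDG, BFG, BFL, BJL, DEF, DEG, DFL, EFJ, EGJ, GJL

so the chain groups are C_0 ≅ Z^8, C_1 ≅ Z^24, C_2 ≅ Z^16.

∂_1: C_1 → C_0 sends each edge [p,q] (with p < q) to q − p.
The 8×24 boundary matrix has rank 7 and Smith normal form diag(1,1,1,1,1,1,1).

The boundary map ∂_2: C_2 → C_1 maps a triangle to the signed sum of its edges. For instance
  ∂GJL = JL − GL + GJ,
  ∂AFJ = FJ − AJ + AF.
This gives a 24×16 integer matrix of rank 15; reducing to Smith normal form yields diagonal entries (1,1,1,1,1,1,1,1,1,1,1,1,1,1,1).

Now H_k = ker ∂_k / im ∂_{k+1}, so:

  H_1: rank ker ∂_1 − rank ∂_2 = (24 − 7) − 15 = 2, and the invariant factors of ∂_2 are all 1, so H_1 = Z^2.

H_1 = Z^2.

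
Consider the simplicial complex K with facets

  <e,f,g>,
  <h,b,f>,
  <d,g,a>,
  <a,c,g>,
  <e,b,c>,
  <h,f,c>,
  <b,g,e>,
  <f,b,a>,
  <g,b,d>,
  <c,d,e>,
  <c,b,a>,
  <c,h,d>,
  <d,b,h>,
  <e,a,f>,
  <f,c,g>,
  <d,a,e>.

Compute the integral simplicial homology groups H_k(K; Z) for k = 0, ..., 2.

We work with the vertex ordering a < b < c < d < e < f < g < h. The simplices of K, each written with vertices in increasing order, are:

  0-simplices (8): a, b, c, d, e, f, g, h
  1-simplices (24): ab, ac, ad, ae, af, ag, bc, bd, be, bf, bg, bh, cd, ce, cf, cg, ch, de, dg, dh, ef, eg, fg, fh
  2-simplices (16): abc, abf, acg, ade, adg, aef, bce, bdg, bdh, beg, bfh, cde, cdh, cfg, cfh, efg

giving chain groups C_0 ≅ Z^8, C_1 ≅ Z^24, C_2 ≅ Z^16.

∂_1: C_1 → C_0 maps an edge to its endpoints' difference, ∂[p,q] = q − p. For instance
  ∂de = e − d.
The resulting 8×24 matrix has rank 7, and its Smith normal form has invariant factors (1,1,1,1,1,1,1).

∂_2: C_2 → C_1 acts by ∂[p,q,r] = [q,r] − [p,r] + [p,q]. For instance
  ∂cdh = dh − ch + cd,
  ∂bdh = dh − bh + bd.
As a 24×16 matrix over Z this has rank 15, with invariant factors (1,1,1,1,1,1,1,1,1,1,1,1,1,1,1).

Reading off H_k = ker ∂_k / im ∂_{k+1}:

  H_0: rank C_0 − rank ∂_1 = 8 − 7 = 1, and the invariant factors of ∂_1 are all 1, so H_0 ≅ Z.
  H_1: rank ker ∂_1 − rank ∂_2 = (24 − 7) − 15 = 2, and the invariant factors of ∂_2 are all 1, so H_1 ≅ Z^2.
  H_2: rank ker ∂_2 − rank ∂_3 = (16 − 15) − 0 = 1, and there is no ∂_3, so H_2 ≅ Z.

As a check, the Euler characteristic is 8 − 24 + 16 = 0, which agrees with 1 − 2 + 1 = 0.
(K is a triangulation of the torus T^2.)

H_0 ≅ Z,  H_1 ≅ Z^2,  H_2 ≅ Z.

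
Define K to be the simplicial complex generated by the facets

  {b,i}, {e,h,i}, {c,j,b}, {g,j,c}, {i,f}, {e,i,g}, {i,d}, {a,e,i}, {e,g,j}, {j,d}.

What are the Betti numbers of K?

Fix the vertex order a < b < c < d < e < f < g < h < i < j and write every simplex with vertices in increasing order. Then dim K = 2 and the simplices of K are:

  0-simplices (10): a, b, c, d, e, f, g, h, i, j
  1-simplices (17): ae, ai, bc, bi, bj, cg, cj, di, dj, eg, eh, ei, ej, fi, gi, gj, hi
  2-simplices (6): aei, bcj, cgj, egi, egj, ehi

so the chain groups are C_0 ≅ Z^10, C_1 ≅ Z^17, C_2 ≅ Z^6.

Boundary ∂_1: C_1 → C_0 is given by ∂[p,q] = [q] − [p]. For instance
  ∂ai = i − a.
The resulting 10×17 matrix has rank 9, and its Smith normal form has invariant factors (1,1,1,1,1,1,1,1,1).

∂_2: C_2 → C_1 maps a triangle to the signed sum of its edges. For instance
  ∂aei = ei − ai + ae,
  ∂bcj = cj − bj + bc.
The 17×6 boundary matrix has rank 6 and Smith normal form diag(1,1,1,1,1,1).

Computing H_k = (kernel of ∂_k) / (image of ∂_{k+1}):

  H_0: rank C_0 − rank ∂_1 = 10 − 9 = 1, and the invariant factors of ∂_1 are all 1, so H_0 ≅ Z.
  H_1: rank ker ∂_1 − rank ∂_2 = (17 − 9) − 6 = 2, and the invariant factors of ∂_2 are all 1, so H_1 ≅ Z^2.
  H_2: rank ker ∂_2 − rank ∂_3 = (6 − 6) − 0 = 0, and there is no ∂_3, so H_2 ≅ 0.

Hence the Betti numbers are b_0 = 1, b_1 = 2, b_2 = 0.

b_0 = 1, b_1 = 2, b_2 = 0.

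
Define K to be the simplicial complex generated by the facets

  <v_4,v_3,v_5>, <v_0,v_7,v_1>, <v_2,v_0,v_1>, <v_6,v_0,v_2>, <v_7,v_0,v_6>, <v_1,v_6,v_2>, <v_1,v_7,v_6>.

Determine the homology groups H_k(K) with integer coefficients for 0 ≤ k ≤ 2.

H_0 ≅ Z^2,  H_1 = 0,  H_2 ≅ Z.

Take the total order v_0 < v_1 < v_2 < v_3 < v_4 < v_5 < v_6 < v_7 on the vertex set. Then K (dimension 2) consists of the simplices:

  0-simplices (8): [v_0], [v_1], [v_2], [v_3], [v_4], [v_5], [v_6], [v_7]
  1-simplices (12): [v_0,v_1], [v_0,v_2], [v_0,v_6], [v_0,v_7], [v_1,v_2], [v_1,v_6], [v_1,v_7], [v_2,v_6], [v_3,v_4], [v_3,v_5], [v_4,v_5], [v_6,v_7]
  2-simplices (7): [v_0,v_1,v_2], [v_0,v_1,v_7], [v_0,v_2,v_6], [v_0,v_6,v_7], [v_1,v_2,v_6], [v_1,v_6,v_7], [v_3,v_4,v_5]

Hence C_0 ≅ Z^8, C_1 ≅ Z^12, C_2 ≅ Z^7.

∂_1: C_1 → C_0 maps an edge to its endpoints' difference, ∂[p,q] = q − p.
This gives a 8×12 integer matrix of rank 6; reducing to Smith normal form yields diagonal entries (1,1,1,1,1,1).

∂_2: C_2 → C_1 sends each 2-simplex [p,q,r] to [q,r] − [p,r] + [p,q]. For instance
  ∂[v_3,v_4,v_5] = [v_4,v_5] − [v_3,v_5] + [v_3,v_4],
  ∂[v_0,v_2,v_6] = [v_2,v_6] − [v_0,v_6] + [v_0,v_2].
The resulting 12×7 matrix has rank 6, and its Smith normal form has invariant factors (1,1,1,1,1,1).

From H_k ≅ ker(∂_k) / im(∂_{k+1}) we obtain:

  H_0: rank C_0 − rank ∂_1 = 8 − 6 = 2, and the invariant factors of ∂_1 are all 1, so H_0 ≅ Z^2.
  H_1: rank ker ∂_1 − rank ∂_2 = (12 − 6) − 6 = 0, and the invariant factors of ∂_2 are all 1, so H_1 ≅ 0.
  H_2: rank ker ∂_2 − rank ∂_3 = (7 − 6) − 0 = 1, and there is no ∂_3, so H_2 ≅ Z.

As a check, the Euler characteristic is 8 − 12 + 7 = 3, which agrees with 2 − 0 + 1 = 3.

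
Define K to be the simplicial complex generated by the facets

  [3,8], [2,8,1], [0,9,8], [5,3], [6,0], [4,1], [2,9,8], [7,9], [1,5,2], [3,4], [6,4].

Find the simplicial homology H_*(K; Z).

H_0 ≅ Z,  H_1 ≅ Z^3,  H_2 = 0.

K has 10 vertices, 16 edges, 4 triangles.
rank ∂_0 = 0, rank ∂_1 = 9 ⇒ b_0 = 10 − 0 − 9 = 1; all invariant factors of ∂_1 are 1 so no torsion. So H_0 ≅ Z.
rank ∂_1 = 9, rank ∂_2 = 4 ⇒ b_1 = 16 − 9 − 4 = 3; all invariant factors of ∂_2 are 1 so no torsion. So H_1 ≅ Z^3.
rank ∂_2 = 4, rank ∂_3 = 0 ⇒ b_2 = 4 − 4 − 0 = 0. So H_2 ≅ 0.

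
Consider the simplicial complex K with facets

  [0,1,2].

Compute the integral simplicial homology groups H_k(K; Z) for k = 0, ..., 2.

H_0 = Z,  H_1 = 0,  H_2 = 0.

Fix the vertex order 0 < 1 < 2 and write every simplex with vertices in increasing order. Then dim K = 2 and the simplices of K are:

  0-simplices (3): [0], [1], [2]
  1-simplices (3): [0,1], [0,2], [1,2]
  2-simplices (1): [0,1,2]

giving chain groups C_0 ≅ Z^3, C_1 ≅ Z^3, C_2 ≅ Z^1.

Boundary ∂_1: C_1 → C_0 maps an edge to its endpoints' difference, ∂[p,q] = q − p. For instance
  ∂[0,2] = [2] − [0].
The resulting 3×3 matrix has rank 2, and its Smith normal form has invariant factors (1,1).

∂_2: C_2 → C_1 maps a triangle to the signed sum of its edges. For instance
  ∂[0,1,2] = [1,2] − [0,2] + [0,1].
This gives a 3×1 integer matrix of rank 1; reducing to Smith normal form yields diagonal entries (1).

Now H_k = ker ∂_k / im ∂_{k+1}, so:

  H_0: rank C_0 − rank ∂_1 = 3 − 2 = 1, and the invariant factors of ∂_1 are all 1, so H_0 = Z.
  H_1: rank ker ∂_1 − rank ∂_2 = (3 − 2) − 1 = 0, and the invariant factors of ∂_2 are all 1, so H_1 = 0.
  H_2: rank ker ∂_2 − rank ∂_3 = (1 − 1) − 0 = 0, and there is no ∂_3, so H_2 = 0.

As a check, the Euler characteristic is 3 − 3 + 1 = 1, which agrees with 1 − 0 + 0 = 1.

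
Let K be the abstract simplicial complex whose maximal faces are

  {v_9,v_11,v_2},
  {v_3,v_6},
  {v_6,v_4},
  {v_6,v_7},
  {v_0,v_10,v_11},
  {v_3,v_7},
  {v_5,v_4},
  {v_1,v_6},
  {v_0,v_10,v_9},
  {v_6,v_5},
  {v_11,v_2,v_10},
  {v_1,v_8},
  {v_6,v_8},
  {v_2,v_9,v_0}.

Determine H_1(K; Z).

Take the total order v_0 < v_1 < v_2 < v_3 < v_4 < v_5 < v_6 < v_7 < v_8 < v_9 < v_10 < v_11 on the vertex set. Then K (dimension 2) consists of the simplices:

  0-simplices (12): [v_0], [v_1], [v_2], [v_3], [v_4], [v_5], [v_6], [v_7], [v_8], [v_9], [v_10], [v_11]
  1-simplices (19): (19 of them)
  2-simplices (5): [v_0,v_2,v_9], [v_0,v_9,v_10], [v_0,v_10,v_11], [v_2,v_9,v_11], [v_2,v_10,v_11]

Hence C_0 ≅ Z^12, C_1 ≅ Z^19, C_2 ≅ Z^5.

∂_1: C_1 → C_0 is given by ∂[p,q] = [q] − [p]. For instance
  ∂[v_0,v_9] = [v_9] − [v_0].
The 12×19 boundary matrix has rank 10 and Smith normal form diag(1,1,1,1,1,1,1,1,1,1).

∂_2: C_2 → C_1 maps a triangle to the signed sum of its edges. For instance
  ∂[v_2,v_10,v_11] = [v_10,v_11] − [v_2,v_11] + [v_2,v_10],
  ∂[v_0,v_2,v_9] = [v_2,v_9] − [v_0,v_9] + [v_0,v_2].
The 19×5 boundary matrix has rank 5 and Smith normal form diag(1,1,1,1,1).

From H_k ≅ ker(∂_k) / im(∂_{k+1}) we obtain:

  H_1: rank ker ∂_1 − rank ∂_2 = (19 − 10) − 5 = 4, and the invariant factors of ∂_2 are all 1, so H_1 ≅ Z^4.

H_1 = Z^4.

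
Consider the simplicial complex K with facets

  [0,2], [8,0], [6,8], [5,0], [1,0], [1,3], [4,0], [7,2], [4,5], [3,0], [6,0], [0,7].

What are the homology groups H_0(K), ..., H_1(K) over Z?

H_0 = Z,  H_1 = Z^4.

Order the vertices as 0 < 1 < 2 < 3 < 4 < 5 < 6 < 7 < 8. Listing each simplex with vertices in this order, K has dimension 1 with simplices:

  0-simplices (9): [0], [1], [2], [3], [4], [5], [6], [7], [8]
  1-simplices (12): [0,1], [0,2], [0,3], [0,4], [0,5], [0,6], [0,7], [0,8], [1,3], [2,7], [4,5], [6,8]

giving chain groups C_0 ≅ Z^9, C_1 ≅ Z^12.

Boundary ∂_1: C_1 → C_0 sends each edge [p,q] (with p < q) to q − p. For instance
  ∂[0,6] = [6] − [0].
The 9×12 boundary matrix has rank 8 and Smith normal form diag(1,1,1,1,1,1,1,1).

Computing H_k = (kernel of ∂_k) / (image of ∂_{k+1}):

  H_0: rank C_0 − rank ∂_1 = 9 − 8 = 1, and the invariant factors of ∂_1 are all 1, so H_0 ≅ Z.
  H_1: rank ker ∂_1 − rank ∂_2 = (12 − 8) − 0 = 4, and there is no ∂_2, so H_1 ≅ Z^4.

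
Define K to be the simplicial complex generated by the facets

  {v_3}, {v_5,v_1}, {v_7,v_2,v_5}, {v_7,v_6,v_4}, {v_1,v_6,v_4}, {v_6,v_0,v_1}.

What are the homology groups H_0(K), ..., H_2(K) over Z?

Order the vertices as v_0 < v_1 < v_2 < v_3 < v_4 < v_5 < v_6 < v_7. Listing each simplex with vertices in this order, K has dimension 2 with simplices:

  0-simplices (8): [v_0], [v_1], [v_2], [v_3], [v_4], [v_5], [v_6], [v_7]
  1-simplices (11): [v_0,v_1], [v_0,v_6], [v_1,v_4], [v_1,v_5], [v_1,v_6], [v_2,v_5], [v_2,v_7], [v_4,v_6], [v_4,v_7], [v_5,v_7], [v_6,v_7]
  2-simplices (4): [v_0,v_1,v_6], [v_1,v_4,v_6], [v_2,v_5,v_7], [v_4,v_6,v_7]

so the chain groups are C_0 ≅ Z^8, C_1 ≅ Z^11, C_2 ≅ Z^4.

∂_1: C_1 → C_0 sends each edge [p,q] (with p < q) to q − p. For instance
  ∂[v_0,v_1] = [v_1] − [v_0].
The resulting 8×11 matrix has rank 6, and its Smith normal form has invariant factors (1,1,1,1,1,1).

∂_2: C_2 → C_1 sends each 2-simplex [p,q,r] to [q,r] − [p,r] + [p,q]. For instance
  ∂[v_0,v_1,v_6] = [v_1,v_6] − [v_0,v_6] + [v_0,v_1],
  ∂[v_4,v_6,v_7] = [v_6,v_7] − [v_4,v_7] + [v_4,v_6].
As a 11×4 matrix over Z this has rank 4, with invariant factors (1,1,1,1).

From H_k ≅ ker(∂_k) / im(∂_{k+1}) we obtain:

  H_0: rank C_0 − rank ∂_1 = 8 − 6 = 2, and the invariant factors of ∂_1 are all 1, so H_0 ≅ Z^2.
  H_1: rank ker ∂_1 − rank ∂_2 = (11 − 6) − 4 = 1, and the invariant factors of ∂_2 are all 1, so H_1 ≅ Z.
  H_2: rank ker ∂_2 − rank ∂_3 = (4 − 4) − 0 = 0, and there is no ∂_3, so H_2 ≅ 0.

H_0 = Z^2,  H_1 = Z,  H_2 = 0.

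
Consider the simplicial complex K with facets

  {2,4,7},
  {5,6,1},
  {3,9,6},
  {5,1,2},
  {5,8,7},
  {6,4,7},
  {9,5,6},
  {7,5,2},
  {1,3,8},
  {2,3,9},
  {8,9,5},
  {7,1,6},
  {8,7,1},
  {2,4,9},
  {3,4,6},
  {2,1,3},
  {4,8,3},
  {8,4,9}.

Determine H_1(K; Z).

H_1 = Z ⊕ Z/2.

We work with the vertex ordering 1 < 2 < 3 < 4 < 5 < 6 < 7 < 8 < 9. The simplices of K, each written with vertices in increasing order, are:

  0-simplices (9): [1], [2], [3], [4], [5], [6], [7], [8], [9]
  1-simplices (27): (27 of them)
  2-simplices (18): [1,2,3], [1,2,5], [1,3,8], [1,5,6], [1,6,7], [1,7,8], [2,3,9], [2,4,7], [2,4,9], [2,5,7], [3,4,6], [3,4,8], [3,6,9], [4,6,7], [4,8,9], [5,6,9], [5,7,8], [5,8,9]

giving chain groups C_0 ≅ Z^9, C_1 ≅ Z^27, C_2 ≅ Z^18.

Boundary ∂_1: C_1 → C_0 sends each edge [p,q] (with p < q) to q − p. For instance
  ∂[7,8] = [8] − [7].
As a 9×27 matrix over Z this has rank 8, with invariant factors (1,1,1,1,1,1,1,1).

The boundary map ∂_2: C_2 → C_1 sends each 2-simplex [p,q,r] to [q,r] − [p,r] + [p,q]. For instance
  ∂[5,8,9] = [8,9] − [5,9] + [5,8],
  ∂[2,4,7] = [4,7] − [2,7] + [2,4].
As a 27×18 matrix over Z this has rank 18, with invariant factors (1,1,1,1,1,1,1,1,1,1,1,1,1,1,1,1,1,2).

Now H_k = ker ∂_k / im ∂_{k+1}, so:

  H_1: rank ker ∂_1 − rank ∂_2 = (27 − 8) − 18 = 1, and ∂_2 has invariant factor 2 > 1, so H_1 = Z ⊕ Z/2.

(K is a triangulation of the Klein bottle.)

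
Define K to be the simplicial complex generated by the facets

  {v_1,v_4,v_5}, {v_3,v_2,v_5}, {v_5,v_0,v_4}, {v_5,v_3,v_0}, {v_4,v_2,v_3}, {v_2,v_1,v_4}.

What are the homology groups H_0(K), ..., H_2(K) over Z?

K has 6 vertices, 12 edges, 6 triangles.
rank ∂_0 = 0, rank ∂_1 = 5 ⇒ b_0 = 6 − 0 − 5 = 1; all invariant factors of ∂_1 are 1 so no torsion. So H_0 = Z.
rank ∂_1 = 5, rank ∂_2 = 6 ⇒ b_1 = 12 − 5 − 6 = 1; all invariant factors of ∂_2 are 1 so no torsion. So H_1 = Z.
rank ∂_2 = 6, rank ∂_3 = 0 ⇒ b_2 = 6 − 6 − 0 = 0. So H_2 = 0.

H_0 = Z,  H_1 = Z,  H_2 = 0.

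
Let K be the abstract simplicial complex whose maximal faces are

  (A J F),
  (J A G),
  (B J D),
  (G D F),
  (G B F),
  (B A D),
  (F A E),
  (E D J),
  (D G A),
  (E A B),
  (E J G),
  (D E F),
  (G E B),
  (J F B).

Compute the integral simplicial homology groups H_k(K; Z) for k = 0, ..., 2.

Take the total order A < B < D < E < F < G < J on the vertex set. Then K (dimension 2) consists of the simplices:

  0-simplices (7): A, B, D, E, F, G, J
  1-simplices (21): AB, AD, AE, AF, AG, AJ, BD, BE, BF, BG, BJ, DE, DF, DG, DJ, EF, EG, EJ, FG, FJ, GJ
  2-simplices (14): ABD, ABE, ADG, AEF, AFJ, AGJ, BDJ, BEG, BFG, BFJ, DEF, DEJ, DFG, EGJ

so the chain groups are C_0 ≅ Z^7, C_1 ≅ Z^21, C_2 ≅ Z^14.

The boundary map ∂_1: C_1 → C_0 is given by ∂[p,q] = [q] − [p].
This gives a 7×21 integer matrix of rank 6; reducing to Smith normal form yields diagonal entries (1,1,1,1,1,1).

The boundary map ∂_2: C_2 → C_1 maps a triangle to the signed sum of its edges. For instance
  ∂DFG = FG − DG + DF,
  ∂BDJ = DJ − BJ + BD.
The resulting 21×14 matrix has rank 13, and its Smith normal form has invariant factors (1,1,1,1,1,1,1,1,1,1,1,1,1).

Reading off H_k = ker ∂_k / im ∂_{k+1}:

  H_0: rank C_0 − rank ∂_1 = 7 − 6 = 1, and the invariant factors of ∂_1 are all 1, so H_0 ≅ Z.
  H_1: rank ker ∂_1 − rank ∂_2 = (21 − 6) − 13 = 2, and the invariant factors of ∂_2 are all 1, so H_1 ≅ Z^2.
  H_2: rank ker ∂_2 − rank ∂_3 = (14 − 13) − 0 = 1, and there is no ∂_3, so H_2 ≅ Z.

As a check, the Euler characteristic is 7 − 21 + 14 = 0, which agrees with 1 − 2 + 1 = 0.

H_0 ≅ Z,  H_1 ≅ Z^2,  H_2 ≅ Z.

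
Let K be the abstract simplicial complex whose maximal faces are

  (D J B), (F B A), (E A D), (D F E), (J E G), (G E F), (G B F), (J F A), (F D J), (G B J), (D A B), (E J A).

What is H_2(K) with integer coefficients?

Take the total order A < B < D < E < F < G < J on the vertex set. Then K (dimension 2) consists of the simplices:

  0-simplices (7): A, B, D, E, F, G, J
  1-simplices (18): AB, AD, AE, AF, AJ, BD, BF, BG, BJ, DE, DF, DJ, EF, EG, EJ, FG, FJ, GJ
  2-simplices (12): ABD, ABF, ADE, AEJ, AFJ, BDJ, BFG, BGJ, DEF, DFJ, EFG, EGJ

giving chain groups C_0 ≅ Z^7, C_1 ≅ Z^18, C_2 ≅ Z^12.

Boundary ∂_1: C_1 → C_0 is given by ∂[p,q] = [q] − [p].
This gives a 7×18 integer matrix of rank 6; reducing to Smith normal form yields diagonal entries (1,1,1,1,1,1).

The boundary map ∂_2: C_2 → C_1 acts by ∂[p,q,r] = [q,r] − [p,r] + [p,q]. For instance
  ∂AEJ = EJ − AJ + AE,
  ∂BFG = FG − BG + BF.
As a 18×12 matrix over Z this has rank 12, with invariant factors (1,1,1,1,1,1,1,1,1,1,1,2).

Reading off H_k = ker ∂_k / im ∂_{k+1}:

  H_2: rank ker ∂_2 − rank ∂_3 = (12 − 12) − 0 = 0, and there is no ∂_3, so H_2 = 0.

(K is a triangulation of the real projective plane RP^2.)

H_2 = 0.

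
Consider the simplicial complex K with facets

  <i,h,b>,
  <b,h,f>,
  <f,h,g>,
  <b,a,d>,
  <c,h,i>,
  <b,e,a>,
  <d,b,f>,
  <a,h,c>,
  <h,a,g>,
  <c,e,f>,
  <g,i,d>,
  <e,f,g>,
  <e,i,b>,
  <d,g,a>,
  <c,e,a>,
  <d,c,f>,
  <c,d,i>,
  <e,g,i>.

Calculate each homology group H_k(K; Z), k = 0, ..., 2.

Take the total order a < b < c < d < e < f < g < h < i on the vertex set. Then K (dimension 2) consists of the simplices:

  0-simplices (9): a, b, c, d, e, f, g, h, i
  1-simplices (27): ab, ac, ad, ae, ag, ah, bd, be, bf, bh, bi, cd, ce, cf, ch, ci, df, dg, di, ef, eg, ei, fg, fh, gh, gi, hi
  2-simplices (18): abd, abe, ace, ach, adg, agh, bdf, bei, bfh, bhi, cdf, cdi, cef, chi, dgi, efg, egi, fgh

giving chain groups C_0 ≅ Z^9, C_1 ≅ Z^27, C_2 ≅ Z^18.

Boundary ∂_1: C_1 → C_0 maps an edge to its endpoints' difference, ∂[p,q] = q − p. For instance
  ∂fh = h − f.
This gives a 9×27 integer matrix of rank 8; reducing to Smith normal form yields diagonal entries (1,1,1,1,1,1,1,1).

The boundary map ∂_2: C_2 → C_1 acts by ∂[p,q,r] = [q,r] − [p,r] + [p,q]. For instance
  ∂efg = fg − eg + ef,
  ∂cef = ef − cf + ce.
The 27×18 boundary matrix has rank 17 and Smith normal form diag(1,1,1,1,1,1,1,1,1,1,1,1,1,1,1,1,1).

Computing H_k = (kernel of ∂_k) / (image of ∂_{k+1}):

  H_0: rank C_0 − rank ∂_1 = 9 − 8 = 1, and the invariant factors of ∂_1 are all 1, so H_0 = Z.
  H_1: rank ker ∂_1 − rank ∂_2 = (27 − 8) − 17 = 2, and the invariant factors of ∂_2 are all 1, so H_1 = Z^2.
  H_2: rank ker ∂_2 − rank ∂_3 = (18 − 17) − 0 = 1, and there is no ∂_3, so H_2 = Z.

As a check, the Euler characteristic is 9 − 27 + 18 = 0, which agrees with 1 − 2 + 1 = 0.

H_0 = Z,  H_1 = Z^2,  H_2 = Z.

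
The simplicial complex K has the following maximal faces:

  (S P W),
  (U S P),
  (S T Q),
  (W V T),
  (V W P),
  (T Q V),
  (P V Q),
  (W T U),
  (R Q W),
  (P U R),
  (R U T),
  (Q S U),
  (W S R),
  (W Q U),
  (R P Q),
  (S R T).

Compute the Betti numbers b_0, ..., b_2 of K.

b_0 = 1, b_1 = 2, b_2 = 1.

Take the total order P < Q < R < S < T < U < V < W on the vertex set. Then K (dimension 2) consists of the simplices:

  0-simplices (8): P, Q, R, S, T, U, V, W
  1-simplices (24): PQ, PR, PS, PU, PV, PW, QR, QS, QT, QU, QV, QW, RS, RT, RU, RW, ST, SU, SW, TU, TV, TW, UW, VW
  2-simplices (16): PQR, PQV, PRU, PSU, PSW, PVW, QRW, QST, QSU, QTV, QUW, RST, RSW, RTU, TUW, TVW

Hence C_0 ≅ Z^8, C_1 ≅ Z^24, C_2 ≅ Z^16.

∂_1: C_1 → C_0 is given by ∂[p,q] = [q] − [p].
As a 8×24 matrix over Z this has rank 7, with invariant factors (1,1,1,1,1,1,1).

Boundary ∂_2: C_2 → C_1 sends each 2-simplex [p,q,r] to [q,r] − [p,r] + [p,q]. For instance
  ∂QTV = TV − QV + QT,
  ∂QRW = RW − QW + QR.
The resulting 24×16 matrix has rank 15, and its Smith normal form has invariant factors (1,1,1,1,1,1,1,1,1,1,1,1,1,1,1).

Computing H_k = (kernel of ∂_k) / (image of ∂_{k+1}):

  H_0: rank C_0 − rank ∂_1 = 8 − 7 = 1, and the invariant factors of ∂_1 are all 1, so H_0 = Z.
  H_1: rank ker ∂_1 − rank ∂_2 = (24 − 7) − 15 = 2, and the invariant factors of ∂_2 are all 1, so H_1 = Z^2.
  H_2: rank ker ∂_2 − rank ∂_3 = (16 − 15) − 0 = 1, and there is no ∂_3, so H_2 = Z.

As a check, the Euler characteristic is 8 − 24 + 16 = 0, which agrees with 1 − 2 + 1 = 0.

Hence the Betti numbers are b_0 = 1, b_1 = 2, b_2 = 1.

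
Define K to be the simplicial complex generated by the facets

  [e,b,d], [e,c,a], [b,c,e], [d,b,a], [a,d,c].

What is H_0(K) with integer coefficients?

We work with the vertex ordering a < b < c < d < e. The simplices of K, each written with vertices in increasing order, are:

  0-simplices (5): a, b, c, d, e
  1-simplices (10): ab, ac, ad, ae, bc, bd, be, cd, ce, de
  2-simplices (5): abd, acd, ace, bce, bde

so the chain groups are C_0 ≅ Z^5, C_1 ≅ Z^10, C_2 ≅ Z^5.

∂_1: C_1 → C_0 maps an edge to its endpoints' difference, ∂[p,q] = q − p. For instance
  ∂ad = d − a.
As a 5×10 matrix over Z this has rank 4, with invariant factors (1,1,1,1).

The boundary map ∂_2: C_2 → C_1 sends each 2-simplex [p,q,r] to [q,r] − [p,r] + [p,q]. For instance
  ∂abd = bd − ad + ab,
  ∂ace = ce − ae + ac.
This gives a 10×5 integer matrix of rank 5; reducing to Smith normal form yields diagonal entries (1,1,1,1,1).

Reading off H_k = ker ∂_k / im ∂_{k+1}:

  H_0: rank C_0 − rank ∂_1 = 5 − 4 = 1, and the invariant factors of ∂_1 are all 1, so H_0 ≅ Z.

(K is a triangulation of the Möbius band.)

H_0 = Z.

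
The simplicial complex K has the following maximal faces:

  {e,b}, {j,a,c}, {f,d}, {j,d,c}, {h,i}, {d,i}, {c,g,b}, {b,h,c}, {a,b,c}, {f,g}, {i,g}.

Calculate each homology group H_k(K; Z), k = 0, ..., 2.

H_0 ≅ Z,  H_1 ≅ Z^3,  H_2 = 0.

Order the vertices as a < b < c < d < e < f < g < h < i < j. Listing each simplex with vertices in this order, K has dimension 2 with simplices:

  0-simplices (10): a, b, c, d, e, f, g, h, i, j
  1-simplices (17): ab, ac, aj, bc, be, bg, bh, cd, cg, ch, cj, df, di, dj, fg, gi, hi
  2-simplices (5): abc, acj, bcg, bch, cdj

giving chain groups C_0 ≅ Z^10, C_1 ≅ Z^17, C_2 ≅ Z^5.

The boundary map ∂_1: C_1 → C_0 maps an edge to its endpoints' difference, ∂[p,q] = q − p. For instance
  ∂gi = i − g.
The resulting 10×17 matrix has rank 9, and its Smith normal form has invariant factors (1,1,1,1,1,1,1,1,1).

Boundary ∂_2: C_2 → C_1 acts by ∂[p,q,r] = [q,r] − [p,r] + [p,q]. For instance
  ∂bch = ch − bh + bc,
  ∂cdj = dj − cj + cd.
The resulting 17×5 matrix has rank 5, and its Smith normal form has invariant factors (1,1,1,1,1).

Now H_k = ker ∂_k / im ∂_{k+1}, so:

  H_0: rank C_0 − rank ∂_1 = 10 − 9 = 1, and the invariant factors of ∂_1 are all 1, so H_0 ≅ Z.
  H_1: rank ker ∂_1 − rank ∂_2 = (17 − 9) − 5 = 3, and the invariant factors of ∂_2 are all 1, so H_1 ≅ Z^3.
  H_2: rank ker ∂_2 − rank ∂_3 = (5 − 5) − 0 = 0, and there is no ∂_3, so H_2 ≅ 0.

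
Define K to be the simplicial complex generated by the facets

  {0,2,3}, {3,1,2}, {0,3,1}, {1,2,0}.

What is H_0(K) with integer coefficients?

H_0 = Z.

Order the vertices as 0 < 1 < 2 < 3. Listing each simplex with vertices in this order, K has dimension 2 with simplices:

  0-simplices (4): [0], [1], [2], [3]
  1-simplices (6): [0,1], [0,2], [0,3], [1,2], [1,3], [2,3]
  2-simplices (4): [0,1,2], [0,1,3], [0,2,3], [1,2,3]

Hence C_0 ≅ Z^4, C_1 ≅ Z^6, C_2 ≅ Z^4.

∂_1: C_1 → C_0 is given by ∂[p,q] = [q] − [p].
As a 4×6 matrix over Z this has rank 3, with invariant factors (1,1,1).

∂_2: C_2 → C_1 sends each 2-simplex [p,q,r] to [q,r] − [p,r] + [p,q]. For instance
  ∂[1,2,3] = [2,3] − [1,3] + [1,2],
  ∂[0,1,2] = [1,2] − [0,2] + [0,1].
The resulting 6×4 matrix has rank 3, and its Smith normal form has invariant factors (1,1,1).

From H_k ≅ ker(∂_k) / im(∂_{k+1}) we obtain:

  H_0: rank C_0 − rank ∂_1 = 4 − 3 = 1, and the invariant factors of ∂_1 are all 1, so H_0 = Z.

(K is a triangulation of the 2-sphere S^2.)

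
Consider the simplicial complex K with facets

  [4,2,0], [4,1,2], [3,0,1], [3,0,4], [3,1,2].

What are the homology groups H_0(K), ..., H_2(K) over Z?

Order the vertices as 0 < 1 < 2 < 3 < 4. Listing each simplex with vertices in this order, K has dimension 2 with simplices:

  0-simplices (5): [0], [1], [2], [3], [4]
  1-simplices (10): [0,1], [0,2], [0,3], [0,4], [1,2], [1,3], [1,4], [2,3], [2,4], [3,4]
  2-simplices (5): [0,1,3], [0,2,4], [0,3,4], [1,2,3], [1,2,4]

Hence C_0 ≅ Z^5, C_1 ≅ Z^10, C_2 ≅ Z^5.

∂_1: C_1 → C_0 is given by ∂[p,q] = [q] − [p]. For instance
  ∂[0,2] = [2] − [0].
This gives a 5×10 integer matrix of rank 4; reducing to Smith normal form yields diagonal entries (1,1,1,1).

The boundary map ∂_2: C_2 → C_1 sends each 2-simplex [p,q,r] to [q,r] − [p,r] + [p,q]. For instance
  ∂[1,2,4] = [2,4] − [1,4] + [1,2],
  ∂[0,3,4] = [3,4] − [0,4] + [0,3].
The resulting 10×5 matrix has rank 5, and its Smith normal form has invariant factors (1,1,1,1,1).

Computing H_k = (kernel of ∂_k) / (image of ∂_{k+1}):

  H_0: rank C_0 − rank ∂_1 = 5 − 4 = 1, and the invariant factors of ∂_1 are all 1, so H_0 = Z.
  H_1: rank ker ∂_1 − rank ∂_2 = (10 − 4) − 5 = 1, and the invariant factors of ∂_2 are all 1, so H_1 = Z.
  H_2: rank ker ∂_2 − rank ∂_3 = (5 − 5) − 0 = 0, and there is no ∂_3, so H_2 = 0.

As a check, the Euler characteristic is 5 − 10 + 5 = 0, which agrees with 1 − 1 + 0 = 0.

H_0 ≅ Z,  H_1 ≅ Z,  H_2 = 0.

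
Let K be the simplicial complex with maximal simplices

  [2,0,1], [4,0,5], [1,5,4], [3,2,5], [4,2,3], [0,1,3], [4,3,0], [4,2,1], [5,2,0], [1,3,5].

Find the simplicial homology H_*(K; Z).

H_0 = Z,  H_1 = Z/2Z,  H_2 = 0.

Fix the vertex order 0 < 1 < 2 < 3 < 4 < 5 and write every simplex with vertices in increasing order. Then dim K = 2 and the simplices of K are:

  0-simplices (6): [0], [1], [2], [3], [4], [5]
  1-simplices (15): [0,1], [0,2], [0,3], [0,4], [0,5], [1,2], [1,3], [1,4], [1,5], [2,3], [2,4], [2,5], [3,4], [3,5], [4,5]
  2-simplices (10): [0,1,2], [0,1,3], [0,2,5], [0,3,4], [0,4,5], [1,2,4], [1,3,5], [1,4,5], [2,3,4], [2,3,5]

Hence C_0 ≅ Z^6, C_1 ≅ Z^15, C_2 ≅ Z^10.

∂_1: C_1 → C_0 is given by ∂[p,q] = [q] − [p]. For instance
  ∂[2,5] = [5] − [2].
The resulting 6×15 matrix has rank 5, and its Smith normal form has invariant factors (1,1,1,1,1).

The boundary map ∂_2: C_2 → C_1 maps a triangle to the signed sum of its edges. For instance
  ∂[0,3,4] = [3,4] − [0,4] + [0,3],
  ∂[0,4,5] = [4,5] − [0,5] + [0,4].
This gives a 15×10 integer matrix of rank 10; reducing to Smith normal form yields diagonal entries (1,1,1,1,1,1,1,1,1,2).

Computing H_k = (kernel of ∂_k) / (image of ∂_{k+1}):

  H_0: rank C_0 − rank ∂_1 = 6 − 5 = 1, and the invariant factors of ∂_1 are all 1, so H_0 = Z.
  H_1: rank ker ∂_1 − rank ∂_2 = (15 − 5) − 10 = 0, and ∂_2 has invariant factor 2 > 1, so H_1 = Z/2Z.
  H_2: rank ker ∂_2 − rank ∂_3 = (10 − 10) − 0 = 0, and there is no ∂_3, so H_2 = 0.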